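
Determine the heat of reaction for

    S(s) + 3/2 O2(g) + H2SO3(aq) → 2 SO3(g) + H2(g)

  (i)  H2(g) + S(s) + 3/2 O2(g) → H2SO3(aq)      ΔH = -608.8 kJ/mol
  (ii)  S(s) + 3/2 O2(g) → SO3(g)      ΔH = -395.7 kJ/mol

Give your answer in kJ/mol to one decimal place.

(i) reversed (H2SO3(aq) must end up as a reactant): +608.8 kJ/mol
(ii) × 2 (scale by 2 for the 2 SO3(g)): (2)·(-395.7) = -791.4 kJ/mol
ΔH = (-1)·(-608.8) + (2)·(-395.7) = -182.6 kJ/mol

ΔH = -182.6 kJ/mol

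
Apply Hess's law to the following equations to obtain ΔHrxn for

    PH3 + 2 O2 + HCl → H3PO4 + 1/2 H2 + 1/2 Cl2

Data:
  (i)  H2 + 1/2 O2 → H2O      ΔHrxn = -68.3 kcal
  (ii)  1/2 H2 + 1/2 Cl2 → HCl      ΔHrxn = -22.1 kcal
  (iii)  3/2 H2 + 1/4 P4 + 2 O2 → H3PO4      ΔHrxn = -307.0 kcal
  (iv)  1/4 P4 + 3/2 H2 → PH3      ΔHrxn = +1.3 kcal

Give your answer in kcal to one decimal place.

(i): not needed.
(ii) reversed: +22.1 kcal
(iii) as written: -307.0 kcal
(iv) reversed: -1.3 kcal
Combining the equations, ΔHrxn = (-1)·(-22.1) + (1)·(-307.0) + (-1)·(+1.3) = -286.2 kcal

ΔHrxn = -286.2 kcal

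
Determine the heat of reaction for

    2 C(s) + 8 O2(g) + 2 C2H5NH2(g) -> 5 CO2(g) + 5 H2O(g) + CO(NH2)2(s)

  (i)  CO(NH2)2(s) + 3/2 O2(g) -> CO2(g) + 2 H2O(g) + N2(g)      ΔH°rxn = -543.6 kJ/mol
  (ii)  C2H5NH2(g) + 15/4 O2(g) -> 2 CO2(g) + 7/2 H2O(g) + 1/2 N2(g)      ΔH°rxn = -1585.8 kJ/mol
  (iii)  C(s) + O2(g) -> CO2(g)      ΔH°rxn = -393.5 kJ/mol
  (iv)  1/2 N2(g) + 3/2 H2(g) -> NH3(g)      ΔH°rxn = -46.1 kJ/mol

(i) reversed (reverse to put CO(NH2)2(s) on the product side): +543.6 kJ/mol
(ii) × 2 (×2 to match 2 C2H5NH2(g) in the target): (2)·(-1585.8) = -3171.6 kJ/mol
(iii) × 2 (×2 to match 2 C(s) in the target): (2)·(-393.5) = -787.0 kJ/mol
(iv): not needed (H2(g) appears nowhere else).
Summing the manipulated equations, ΔH°rxn = (-1)·(-543.6) + (2)·(-1585.8) + (2)·(-393.5) = -3415.0 kJ/mol

ΔH°rxn = -3415.0 kJ/mol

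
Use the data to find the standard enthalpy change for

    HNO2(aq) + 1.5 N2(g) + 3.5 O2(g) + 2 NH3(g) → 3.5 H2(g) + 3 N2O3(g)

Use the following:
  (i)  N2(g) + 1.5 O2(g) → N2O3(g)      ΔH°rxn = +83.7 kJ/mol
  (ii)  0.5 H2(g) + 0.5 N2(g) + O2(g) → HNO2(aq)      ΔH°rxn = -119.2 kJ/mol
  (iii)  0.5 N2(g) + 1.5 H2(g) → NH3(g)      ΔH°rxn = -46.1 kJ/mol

ΔH°rxn = 462.5 kJ/mol

(i) × 3 (scale by 3 for the 3 N2O3(g)): (3)·(+83.7) = +251.1 kJ/mol
(ii) reversed (HNO2(aq) must end up as a reactant): +119.2 kJ/mol
(iii) reversed and × 2 (reverse to put NH3(g) on the reactant side; scale by 2 for the 2 NH3(g)): (-2)·(-46.1) = +92.2 kJ/mol
ΔH°rxn = (3)·(+83.7) + (-1)·(-119.2) + (-2)·(-46.1) = 462.5 kJ/mol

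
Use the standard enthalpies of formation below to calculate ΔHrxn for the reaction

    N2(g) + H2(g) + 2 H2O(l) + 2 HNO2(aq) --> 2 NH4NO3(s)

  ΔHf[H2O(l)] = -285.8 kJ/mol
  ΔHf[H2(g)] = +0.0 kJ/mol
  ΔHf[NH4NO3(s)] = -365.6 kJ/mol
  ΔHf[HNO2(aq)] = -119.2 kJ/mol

ΔHrxn = 78.8 kJ/mol

ΔH°rxn = Σ nΔHf°(products) − Σ nΔHf°(reactants).
Products: 2·(-365.6) = -731.2
Reactants: 1·(+0.0) + 1·(+0.0) + 2·(-285.8) + 2·(-119.2) = -810.0
ΔHrxn = (-731.2) − (-810.0) = 78.8 kJ/mol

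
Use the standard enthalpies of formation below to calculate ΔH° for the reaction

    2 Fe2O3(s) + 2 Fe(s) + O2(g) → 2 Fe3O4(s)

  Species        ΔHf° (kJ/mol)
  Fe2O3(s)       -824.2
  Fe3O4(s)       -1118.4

Products: 2·(-1118.4) = -2236.8
Reactants: 2·(-824.2) + 2·(+0.0) + 1·(+0.0) = -1648.4
ΔH° = (-2236.8) − (-1648.4) = -588.4 kJ/mol

ΔH° = -588.4 kJ/mol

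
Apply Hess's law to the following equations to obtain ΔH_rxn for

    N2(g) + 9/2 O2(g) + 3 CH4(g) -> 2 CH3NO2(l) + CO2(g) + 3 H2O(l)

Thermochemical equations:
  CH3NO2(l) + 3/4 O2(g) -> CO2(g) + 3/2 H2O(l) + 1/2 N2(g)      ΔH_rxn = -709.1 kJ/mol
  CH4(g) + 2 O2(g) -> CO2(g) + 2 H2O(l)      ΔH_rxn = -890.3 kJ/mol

ΔH_rxn = -1252.7 kJ/mol

equation 1 reversed and × 2 (CH3NO2(l) must end up as a product; scale by 2 for the 2 CH3NO2(l)): (-2)·(-709.1) = +1418.2 kJ/mol
equation 2 × 3 (scale by 3 for the 3 CH4(g)): (3)·(-890.3) = -2670.9 kJ/mol
ΔH_rxn = (-2)·(-709.1) + (3)·(-890.3) = -1252.7 kJ/mol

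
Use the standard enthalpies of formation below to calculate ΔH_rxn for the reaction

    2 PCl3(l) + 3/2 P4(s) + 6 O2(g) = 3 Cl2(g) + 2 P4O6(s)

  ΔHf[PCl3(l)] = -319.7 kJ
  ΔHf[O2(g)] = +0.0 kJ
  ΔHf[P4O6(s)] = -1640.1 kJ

ΔH°rxn = Σ nΔHf°(products) − Σ nΔHf°(reactants).
Products: 3·(+0.0) + 2·(-1640.1) = -3280.2
Reactants: 2·(-319.7) + 3/2·(+0.0) + 6·(+0.0) = -639.4
ΔH_rxn = (-3280.2) − (-639.4) = -2640.8 kJ

ΔH_rxn = -2640.8 kJ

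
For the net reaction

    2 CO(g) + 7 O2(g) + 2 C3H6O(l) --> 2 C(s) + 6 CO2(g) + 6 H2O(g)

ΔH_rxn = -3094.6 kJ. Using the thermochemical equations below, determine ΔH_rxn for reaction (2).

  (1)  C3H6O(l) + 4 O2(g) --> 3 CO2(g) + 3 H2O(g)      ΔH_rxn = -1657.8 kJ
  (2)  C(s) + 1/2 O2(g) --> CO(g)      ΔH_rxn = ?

(1) × 2 (×2 to match 2 C3H6O(l) in the target): (2)·(-1657.8) = -3315.6 kJ
(2) reversed and × 2 (reverse to put CO(g) on the reactant side; ×2 to match 2 CO(g) in the target): contributes −2·x
-3094.6 = (-3315.6) − 2·x
x = (-3094.6 − (-3315.6)) / (-2) = -110.5 kJ

ΔH_rxn = -110.5 kJ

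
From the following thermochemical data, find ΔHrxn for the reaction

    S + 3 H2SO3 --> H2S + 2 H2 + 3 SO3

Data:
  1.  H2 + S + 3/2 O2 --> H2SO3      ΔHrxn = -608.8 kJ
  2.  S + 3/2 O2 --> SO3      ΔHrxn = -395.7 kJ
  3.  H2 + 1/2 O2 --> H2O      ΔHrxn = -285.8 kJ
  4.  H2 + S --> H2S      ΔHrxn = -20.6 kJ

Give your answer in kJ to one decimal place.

ΔHrxn = 618.7 kJ

eq. 1 reversed and × 3 (H2SO3 must end up as a reactant; ×3 to match 3 H2SO3 in the target): (-3)·(-608.8) = +1826.4 kJ
eq. 2 × 3 (×3 to match 3 SO3 in the target): (3)·(-395.7) = -1187.1 kJ
eq. 3: not needed (H2O appears nowhere else).
eq. 4 as written (H2S already on the product side): -20.6 kJ
ΔHrxn = (+1826.4) + (-1187.1) + (-20.6) = 618.7 kJ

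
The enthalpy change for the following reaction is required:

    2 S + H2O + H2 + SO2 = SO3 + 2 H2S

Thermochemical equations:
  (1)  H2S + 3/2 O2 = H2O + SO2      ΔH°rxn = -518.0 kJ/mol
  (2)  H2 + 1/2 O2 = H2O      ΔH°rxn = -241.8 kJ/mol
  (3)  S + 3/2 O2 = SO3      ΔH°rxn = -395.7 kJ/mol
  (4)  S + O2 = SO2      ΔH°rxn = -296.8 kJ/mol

(1) reversed and × 2: (-2)·(-518.0) = +1036.0 kJ/mol
(2) as written: -241.8 kJ/mol
(3) as written: -395.7 kJ/mol
(4) as written: -296.8 kJ/mol
Combining the equations, ΔH°rxn = (+1036.0) + (-241.8) + (-395.7) + (-296.8) = 101.7 kJ/mol

ΔH°rxn = 101.7 kJ/mol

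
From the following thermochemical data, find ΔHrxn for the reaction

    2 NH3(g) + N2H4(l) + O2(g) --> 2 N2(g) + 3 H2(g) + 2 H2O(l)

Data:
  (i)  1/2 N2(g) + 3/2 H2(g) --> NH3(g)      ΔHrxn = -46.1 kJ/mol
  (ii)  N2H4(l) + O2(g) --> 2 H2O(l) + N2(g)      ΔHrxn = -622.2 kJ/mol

ΔHrxn = -530.0 kJ/mol

(i) reversed and × 2: (-2)·(-46.1) = +92.2 kJ/mol
(ii) as written: -622.2 kJ/mol
Since enthalpy is a state function, ΔHrxn = (+92.2) + (-622.2) = -530.0 kJ/mol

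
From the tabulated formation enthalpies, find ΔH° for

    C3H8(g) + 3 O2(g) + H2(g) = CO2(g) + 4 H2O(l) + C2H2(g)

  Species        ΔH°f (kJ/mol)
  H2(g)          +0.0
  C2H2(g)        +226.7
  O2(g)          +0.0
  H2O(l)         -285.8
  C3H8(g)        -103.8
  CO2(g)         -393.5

Products: 1·(-393.5) + 4·(-285.8) + 1·(+226.7) = -1310.0
Reactants: 1·(-103.8) + 3·(+0.0) + 1·(+0.0) = -103.8
ΔH° = (-1310.0) − (-103.8) = -1206.2 kJ/mol

ΔH° = -1206.2 kJ/mol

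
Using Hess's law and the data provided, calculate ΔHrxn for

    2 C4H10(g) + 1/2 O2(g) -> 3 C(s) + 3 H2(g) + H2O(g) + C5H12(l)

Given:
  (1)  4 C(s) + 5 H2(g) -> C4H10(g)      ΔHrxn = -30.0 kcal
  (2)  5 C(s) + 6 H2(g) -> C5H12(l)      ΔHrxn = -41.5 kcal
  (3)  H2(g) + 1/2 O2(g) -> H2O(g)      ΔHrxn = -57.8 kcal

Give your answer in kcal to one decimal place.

ΔHrxn = -39.3 kcal

(1) reversed and × 2 (C4H10(g) must end up as a reactant; ×2 to match 2 C4H10(g) in the target): (-2)·(-30.0) = +60.0 kcal
(2) as written (C5H12(l) already on the product side): -41.5 kcal
(3) as written (H2O(g) already on the product side): -57.8 kcal
By Hess's law, ΔHrxn = (-2)·(-30.0) + (1)·(-41.5) + (1)·(-57.8) = -39.3 kcal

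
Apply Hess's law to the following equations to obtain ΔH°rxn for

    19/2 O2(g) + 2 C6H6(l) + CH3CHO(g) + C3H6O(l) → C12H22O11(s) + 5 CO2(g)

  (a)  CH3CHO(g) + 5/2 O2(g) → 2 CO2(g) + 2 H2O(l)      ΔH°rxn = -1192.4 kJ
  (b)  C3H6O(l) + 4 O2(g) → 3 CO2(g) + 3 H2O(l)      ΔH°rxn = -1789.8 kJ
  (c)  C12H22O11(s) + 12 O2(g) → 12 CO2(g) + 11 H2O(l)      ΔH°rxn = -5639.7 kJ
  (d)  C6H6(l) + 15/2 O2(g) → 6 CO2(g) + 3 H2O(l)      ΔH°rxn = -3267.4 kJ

(a) as written: -1192.4 kJ
(b) as written: -1789.8 kJ
(c) reversed: +5639.7 kJ
(d) × 2: (2)·(-3267.4) = -6534.8 kJ
Combining the equations, ΔH°rxn = (1)·(-1192.4) + (1)·(-1789.8) + (-1)·(-5639.7) + (2)·(-3267.4) = -3877.3 kJ

ΔH°rxn = -3877.3 kJ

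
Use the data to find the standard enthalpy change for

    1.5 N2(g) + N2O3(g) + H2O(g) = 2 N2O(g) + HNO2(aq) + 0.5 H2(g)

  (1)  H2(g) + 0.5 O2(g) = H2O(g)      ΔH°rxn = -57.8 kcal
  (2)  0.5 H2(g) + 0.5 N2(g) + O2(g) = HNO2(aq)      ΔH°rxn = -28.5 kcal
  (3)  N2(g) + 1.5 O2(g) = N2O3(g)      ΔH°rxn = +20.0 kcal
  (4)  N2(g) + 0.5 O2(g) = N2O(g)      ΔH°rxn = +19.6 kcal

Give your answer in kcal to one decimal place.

ΔH°rxn = 48.5 kcal

(1) reversed (reverse to put H2O(g) on the reactant side): +57.8 kcal
(2) as written (HNO2(aq) already on the product side): -28.5 kcal
(3) reversed (reverse to put N2O3(g) on the reactant side): -20.0 kcal
(4) × 2 (scale by 2 for the 2 N2O(g)): (2)·(+19.6) = +39.2 kcal
ΔH°rxn = (-1)·(-57.8) + (1)·(-28.5) + (-1)·(+20.0) + (2)·(+19.6) = 48.5 kcal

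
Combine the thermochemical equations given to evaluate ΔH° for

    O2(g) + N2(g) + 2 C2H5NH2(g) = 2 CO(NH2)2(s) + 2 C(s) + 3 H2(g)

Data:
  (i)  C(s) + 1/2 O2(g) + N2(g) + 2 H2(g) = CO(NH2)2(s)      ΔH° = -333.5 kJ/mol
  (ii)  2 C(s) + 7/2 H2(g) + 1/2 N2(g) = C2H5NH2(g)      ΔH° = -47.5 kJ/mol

(i) × 2: (2)·(-333.5) = -667.0 kJ/mol
(ii) reversed and × 2: (-2)·(-47.5) = +95.0 kJ/mol
ΔH° = (-667.0) + (+95.0) = -572.0 kJ/mol

ΔH° = -572.0 kJ/mol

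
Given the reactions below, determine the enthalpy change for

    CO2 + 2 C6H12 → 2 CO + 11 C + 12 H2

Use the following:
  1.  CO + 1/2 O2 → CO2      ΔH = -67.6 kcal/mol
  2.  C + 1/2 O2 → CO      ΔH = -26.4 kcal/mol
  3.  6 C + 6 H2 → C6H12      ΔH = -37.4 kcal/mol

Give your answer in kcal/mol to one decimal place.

ΔH = 116.0 kcal/mol

eq. 1 reversed (reverse to put CO2 on the reactant side): +67.6 kcal/mol
eq. 2 as written: -26.4 kcal/mol
eq. 3 reversed and × 2 (C6H12 must end up as a reactant; scale by 2 for the 2 C6H12): (-2)·(-37.4) = +74.8 kcal/mol
Summing the manipulated equations, ΔH = (-1)·(-67.6) + (1)·(-26.4) + (-2)·(-37.4) = 116.0 kcal/mol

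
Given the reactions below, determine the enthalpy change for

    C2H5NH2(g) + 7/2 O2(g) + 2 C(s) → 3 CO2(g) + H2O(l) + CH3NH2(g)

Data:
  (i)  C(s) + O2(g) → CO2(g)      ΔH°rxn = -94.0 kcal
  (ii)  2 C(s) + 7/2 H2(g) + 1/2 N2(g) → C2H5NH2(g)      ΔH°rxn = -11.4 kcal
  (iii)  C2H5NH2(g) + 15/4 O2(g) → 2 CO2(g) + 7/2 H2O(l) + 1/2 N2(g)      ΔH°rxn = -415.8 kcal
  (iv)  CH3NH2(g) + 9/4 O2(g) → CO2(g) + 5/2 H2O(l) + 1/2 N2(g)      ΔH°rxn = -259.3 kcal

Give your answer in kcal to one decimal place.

ΔH°rxn = -344.5 kcal

(i) × 2: (2)·(-94.0) = -188.0 kcal
(ii): not needed (H2(g) appears nowhere else).
(iii) as written: -415.8 kcal
(iv) reversed (CH3NH2(g) must end up as a product): +259.3 kcal
ΔH°rxn = (-188.0) + (-415.8) + (+259.3) = -344.5 kcal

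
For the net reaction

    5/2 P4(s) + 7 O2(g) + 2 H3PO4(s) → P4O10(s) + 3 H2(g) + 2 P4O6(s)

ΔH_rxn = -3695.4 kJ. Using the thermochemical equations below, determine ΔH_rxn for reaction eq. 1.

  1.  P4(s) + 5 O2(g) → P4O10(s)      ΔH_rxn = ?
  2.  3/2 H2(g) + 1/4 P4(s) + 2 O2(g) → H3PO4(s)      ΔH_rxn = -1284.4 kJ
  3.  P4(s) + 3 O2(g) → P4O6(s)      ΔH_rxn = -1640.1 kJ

eq. 1 as written: contributes x
eq. 2 reversed and × 2: (-2)·(-1284.4) = +2568.8 kJ
eq. 3 × 2: (2)·(-1640.1) = -3280.2 kJ
-3695.4 = (+2568.8) + (-3280.2) + x
x = (-3695.4 − (-711.4)) / (1) = -2984.0 kJ

ΔH_rxn = -2984.0 kJ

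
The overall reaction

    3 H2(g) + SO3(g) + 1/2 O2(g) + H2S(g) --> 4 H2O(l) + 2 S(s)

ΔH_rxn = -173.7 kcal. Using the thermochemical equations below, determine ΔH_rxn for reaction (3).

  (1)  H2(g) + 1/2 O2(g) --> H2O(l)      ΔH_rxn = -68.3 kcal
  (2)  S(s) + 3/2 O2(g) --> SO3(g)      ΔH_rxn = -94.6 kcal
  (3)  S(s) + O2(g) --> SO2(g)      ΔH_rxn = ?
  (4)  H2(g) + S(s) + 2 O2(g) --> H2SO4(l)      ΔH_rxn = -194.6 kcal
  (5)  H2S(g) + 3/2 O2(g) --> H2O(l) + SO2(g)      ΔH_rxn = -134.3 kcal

ΔH_rxn = -70.9 kcal

(1) × 3: (3)·(-68.3) = -204.9 kcal
(2) reversed (SO3(g) must end up as a reactant): +94.6 kcal
(3) reversed: contributes −x
(4): not needed (H2SO4(l) appears nowhere else).
(5) as written (H2S(g) already on the reactant side): -134.3 kcal
-173.7 = (-204.9) + (+94.6) + (-134.3) − x
x = (-173.7 − (-244.6)) / (-1) = -70.9 kcal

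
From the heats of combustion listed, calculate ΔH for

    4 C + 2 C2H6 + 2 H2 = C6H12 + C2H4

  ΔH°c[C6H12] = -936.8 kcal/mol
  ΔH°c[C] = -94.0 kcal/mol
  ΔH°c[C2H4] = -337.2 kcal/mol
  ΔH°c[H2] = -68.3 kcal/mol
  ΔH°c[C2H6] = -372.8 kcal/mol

ΔH = 15.8 kcal/mol

With combustion enthalpies, reactants minus products:
= [4·(-94.0) + 2·(-372.8) + 2·(-68.3)] − [1·(-936.8) + 1·(-337.2)]
= 15.8 kcal/mol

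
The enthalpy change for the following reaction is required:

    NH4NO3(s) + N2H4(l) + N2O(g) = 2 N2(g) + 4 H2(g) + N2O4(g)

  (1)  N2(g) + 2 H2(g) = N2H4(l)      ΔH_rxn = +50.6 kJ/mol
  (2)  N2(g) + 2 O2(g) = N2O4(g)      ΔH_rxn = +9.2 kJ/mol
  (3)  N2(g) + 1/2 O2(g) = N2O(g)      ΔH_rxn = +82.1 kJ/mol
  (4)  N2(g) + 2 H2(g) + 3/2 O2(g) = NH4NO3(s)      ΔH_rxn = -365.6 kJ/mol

ΔH_rxn = 242.1 kJ/mol

(1) reversed (reverse to put N2H4(l) on the reactant side): -50.6 kJ/mol
(2) as written (N2O4(g) already on the product side): +9.2 kJ/mol
(3) reversed (N2O(g) must end up as a reactant): -82.1 kJ/mol
(4) reversed (NH4NO3(s) must end up as a reactant): +365.6 kJ/mol
By Hess's law, ΔH_rxn = (-1)·(+50.6) + (1)·(+9.2) + (-1)·(+82.1) + (-1)·(-365.6) = 242.1 kJ/mol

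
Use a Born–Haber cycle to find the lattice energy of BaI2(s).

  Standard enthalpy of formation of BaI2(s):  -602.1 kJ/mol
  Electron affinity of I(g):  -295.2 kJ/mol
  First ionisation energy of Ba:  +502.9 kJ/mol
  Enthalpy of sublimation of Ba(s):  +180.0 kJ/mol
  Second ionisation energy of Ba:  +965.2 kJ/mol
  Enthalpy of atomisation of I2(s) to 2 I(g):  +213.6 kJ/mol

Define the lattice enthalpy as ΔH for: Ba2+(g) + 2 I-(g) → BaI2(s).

ΔHf° = 1·ΔHsub + 1·(ΣIE) + 1·D(I2) + 2·EA + U
-602.1 = 1·(+180.0) + 1·(+1468.1) + 1·(+213.6) + 2·(-295.2) + U
U = -602.1 − (+1271.3) = -1873.4 kJ/mol

U = -1873.4 kJ/mol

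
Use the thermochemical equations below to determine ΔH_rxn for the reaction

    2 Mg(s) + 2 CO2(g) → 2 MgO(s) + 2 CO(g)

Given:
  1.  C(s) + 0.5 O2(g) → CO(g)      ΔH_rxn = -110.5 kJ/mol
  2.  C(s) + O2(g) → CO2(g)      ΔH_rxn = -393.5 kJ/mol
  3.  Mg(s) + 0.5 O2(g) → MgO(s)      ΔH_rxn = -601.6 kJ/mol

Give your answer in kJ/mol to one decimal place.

eq. 1 × 2: (2)·(-110.5) = -221.0 kJ/mol
eq. 2 reversed and × 2: (-2)·(-393.5) = +787.0 kJ/mol
eq. 3 × 2: (2)·(-601.6) = -1203.2 kJ/mol
By Hess's law, ΔH_rxn = (2)·(-110.5) + (-2)·(-393.5) + (2)·(-601.6) = -637.2 kJ/mol

ΔH_rxn = -637.2 kJ/mol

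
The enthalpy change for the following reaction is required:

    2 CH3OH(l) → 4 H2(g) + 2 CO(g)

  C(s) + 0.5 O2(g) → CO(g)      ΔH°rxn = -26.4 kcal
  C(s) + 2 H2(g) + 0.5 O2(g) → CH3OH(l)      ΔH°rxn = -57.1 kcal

equation 1 × 2: (2)·(-26.4) = -52.8 kcal
equation 2 reversed and × 2: (-2)·(-57.1) = +114.2 kcal
ΔH°rxn = (-52.8) + (+114.2) = 61.4 kcal

ΔH°rxn = 61.4 kcal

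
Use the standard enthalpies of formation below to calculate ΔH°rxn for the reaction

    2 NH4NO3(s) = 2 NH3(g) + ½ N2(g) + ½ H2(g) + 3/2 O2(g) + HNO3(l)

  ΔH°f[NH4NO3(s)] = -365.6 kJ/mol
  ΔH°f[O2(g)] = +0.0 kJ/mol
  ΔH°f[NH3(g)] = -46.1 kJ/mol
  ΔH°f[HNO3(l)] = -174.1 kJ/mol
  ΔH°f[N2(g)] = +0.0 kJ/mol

ΔH°rxn = 464.9 kJ/mol

ΔH°rxn = Σ nΔHf°(products) − Σ nΔHf°(reactants).
Products: 2·(-46.1) + 1/2·(+0.0) + 1/2·(+0.0) + 3/2·(+0.0) + 1·(-174.1) = -266.3
Reactants: 2·(-365.6) = -731.2
ΔH°rxn = (-266.3) − (-731.2) = 464.9 kJ/mol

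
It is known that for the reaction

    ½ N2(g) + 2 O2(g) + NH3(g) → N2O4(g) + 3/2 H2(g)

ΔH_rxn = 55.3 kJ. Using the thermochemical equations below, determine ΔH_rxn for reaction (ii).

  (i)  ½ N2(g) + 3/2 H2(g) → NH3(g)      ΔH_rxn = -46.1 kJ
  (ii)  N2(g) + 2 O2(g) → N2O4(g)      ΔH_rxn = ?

ΔH_rxn = 9.2 kJ

(i) reversed: +46.1 kJ
(ii) as written: contributes x
+55.3 = (+46.1) + x
x = (+55.3 − (+46.1)) / (1) = 9.2 kJ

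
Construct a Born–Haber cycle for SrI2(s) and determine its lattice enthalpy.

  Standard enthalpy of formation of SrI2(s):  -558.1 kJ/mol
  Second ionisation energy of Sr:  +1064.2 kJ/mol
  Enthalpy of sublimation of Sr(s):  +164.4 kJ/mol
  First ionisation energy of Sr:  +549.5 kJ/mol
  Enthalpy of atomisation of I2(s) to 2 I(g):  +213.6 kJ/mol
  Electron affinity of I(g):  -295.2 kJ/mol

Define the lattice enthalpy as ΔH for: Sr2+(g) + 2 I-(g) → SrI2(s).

ΔHf° = 1·ΔHsub + 1·(ΣIE) + 1·D(I2) + 2·EA + U
-558.1 = 1·(+164.4) + 1·(+1613.7) + 1·(+213.6) + 2·(-295.2) + U
U = -558.1 − (+1401.3) = -1959.4 kJ/mol

U = -1959.4 kJ/mol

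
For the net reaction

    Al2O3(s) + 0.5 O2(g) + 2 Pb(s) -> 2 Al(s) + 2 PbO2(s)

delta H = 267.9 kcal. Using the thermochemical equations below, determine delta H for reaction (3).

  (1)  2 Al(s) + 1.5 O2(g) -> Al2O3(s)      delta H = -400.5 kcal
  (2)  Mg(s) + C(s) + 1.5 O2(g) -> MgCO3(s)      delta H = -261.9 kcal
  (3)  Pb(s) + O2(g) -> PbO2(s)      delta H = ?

delta H = -66.3 kcal

(1) reversed (Al2O3(s) must end up as a reactant): +400.5 kcal
(2): not needed (Mg(s) appears nowhere else).
(3) × 2 (×2 to match 2 PbO2(s) in the target): contributes 2·x
+267.9 = (+400.5) + 2·x
x = (+267.9 − (+400.5)) / (2) = -66.3 kcal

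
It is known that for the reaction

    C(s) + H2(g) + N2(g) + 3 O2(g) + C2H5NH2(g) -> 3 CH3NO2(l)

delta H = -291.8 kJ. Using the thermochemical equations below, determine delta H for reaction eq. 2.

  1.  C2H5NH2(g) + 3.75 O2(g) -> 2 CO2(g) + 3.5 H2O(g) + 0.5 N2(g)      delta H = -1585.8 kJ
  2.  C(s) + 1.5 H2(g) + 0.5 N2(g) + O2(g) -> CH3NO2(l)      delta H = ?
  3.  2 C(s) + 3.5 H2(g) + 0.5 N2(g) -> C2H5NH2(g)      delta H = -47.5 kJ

eq. 1: not needed (H2O(g) appears nowhere else).
eq. 2 × 3 (×3 to match 3 CH3NO2(l) in the target): contributes 3·x
eq. 3 reversed: +47.5 kJ
-291.8 = (+47.5) + 3·x
x = (-291.8 − (+47.5)) / (3) = -113.1 kJ

delta H = -113.1 kJ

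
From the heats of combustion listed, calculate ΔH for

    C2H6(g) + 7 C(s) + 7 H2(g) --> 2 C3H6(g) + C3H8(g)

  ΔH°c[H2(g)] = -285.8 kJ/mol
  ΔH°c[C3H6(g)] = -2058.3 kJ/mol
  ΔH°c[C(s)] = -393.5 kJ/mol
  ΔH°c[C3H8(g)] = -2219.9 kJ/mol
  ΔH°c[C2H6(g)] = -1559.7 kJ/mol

ΔH = 21.7 kJ/mol

With combustion enthalpies, reactants minus products:
= [1·(-1559.7) + 7·(-393.5) + 7·(-285.8)] − [2·(-2058.3) + 1·(-2219.9)]
= 21.7 kJ/mol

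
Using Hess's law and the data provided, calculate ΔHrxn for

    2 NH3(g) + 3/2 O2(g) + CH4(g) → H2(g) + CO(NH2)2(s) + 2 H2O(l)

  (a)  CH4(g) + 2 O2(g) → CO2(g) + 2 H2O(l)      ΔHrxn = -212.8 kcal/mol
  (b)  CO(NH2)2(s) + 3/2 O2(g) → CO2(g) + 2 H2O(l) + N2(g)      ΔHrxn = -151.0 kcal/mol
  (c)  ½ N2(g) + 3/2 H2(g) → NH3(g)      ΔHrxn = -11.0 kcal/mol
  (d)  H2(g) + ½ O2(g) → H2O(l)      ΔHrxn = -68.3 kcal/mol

ΔHrxn = -176.4 kcal/mol

(a) as written: -212.8 kcal/mol
(b) reversed: +151.0 kcal/mol
(c) reversed and × 2: (-2)·(-11.0) = +22.0 kcal/mol
(d) × 2: (2)·(-68.3) = -136.6 kcal/mol
Combining the equations, ΔHrxn = (-212.8) + (+151.0) + (+22.0) + (-136.6) = -176.4 kcal/mol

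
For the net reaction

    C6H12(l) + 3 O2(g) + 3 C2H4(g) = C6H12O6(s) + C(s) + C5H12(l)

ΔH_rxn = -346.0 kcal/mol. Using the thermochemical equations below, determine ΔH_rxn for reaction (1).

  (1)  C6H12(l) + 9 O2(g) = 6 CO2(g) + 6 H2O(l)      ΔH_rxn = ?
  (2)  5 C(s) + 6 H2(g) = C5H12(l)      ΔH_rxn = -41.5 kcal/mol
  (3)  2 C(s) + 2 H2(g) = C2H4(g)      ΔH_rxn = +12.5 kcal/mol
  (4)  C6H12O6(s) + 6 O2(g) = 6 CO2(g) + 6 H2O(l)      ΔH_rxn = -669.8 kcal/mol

(1) as written (C6H12(l) already on the reactant side): contributes x
(2) as written (C5H12(l) already on the product side): -41.5 kcal/mol
(3) reversed and × 3 (reverse to put C2H4(g) on the reactant side; ×3 to match 3 C2H4(g) in the target): (-3)·(+12.5) = -37.5 kcal/mol
(4) reversed (reverse to put C6H12O6(s) on the product side): +669.8 kcal/mol
-346.0 = (-41.5) + (-37.5) + (+669.8) + x
x = (-346.0 − (+590.8)) / (1) = -936.8 kcal/mol

ΔH_rxn = -936.8 kcal/mol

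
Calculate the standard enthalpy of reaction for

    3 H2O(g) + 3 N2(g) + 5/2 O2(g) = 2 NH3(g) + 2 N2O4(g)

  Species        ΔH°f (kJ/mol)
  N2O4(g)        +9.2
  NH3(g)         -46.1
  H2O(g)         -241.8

ΔH°rxn = 651.6 kJ/mol

Products: 2·(-46.1) + 2·(+9.2) = -73.8
Reactants: 3·(-241.8) + 3·(+0.0) + 5/2·(+0.0) = -725.4
ΔH°rxn = (-73.8) − (-725.4) = 651.6 kJ/mol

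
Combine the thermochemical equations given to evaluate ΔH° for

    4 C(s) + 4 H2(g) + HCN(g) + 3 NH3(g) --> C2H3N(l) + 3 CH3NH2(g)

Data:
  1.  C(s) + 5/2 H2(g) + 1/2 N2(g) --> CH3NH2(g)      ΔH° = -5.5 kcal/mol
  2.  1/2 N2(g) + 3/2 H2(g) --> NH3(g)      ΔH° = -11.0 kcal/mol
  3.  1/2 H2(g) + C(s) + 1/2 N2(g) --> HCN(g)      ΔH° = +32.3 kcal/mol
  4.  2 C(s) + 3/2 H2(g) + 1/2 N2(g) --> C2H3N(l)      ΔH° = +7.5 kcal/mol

ΔH° = -8.3 kcal/mol

eq. 1 × 3 (scale by 3 for the 3 CH3NH2(g)): (3)·(-5.5) = -16.5 kcal/mol
eq. 2 reversed and × 3 (NH3(g) must end up as a reactant; ×3 to match 3 NH3(g) in the target): (-3)·(-11.0) = +33.0 kcal/mol
eq. 3 reversed (HCN(g) must end up as a reactant): -32.3 kcal/mol
eq. 4 as written (C2H3N(l) already on the product side): +7.5 kcal/mol
Combining the equations, ΔH° = (-16.5) + (+33.0) + (-32.3) + (+7.5) = -8.3 kcal/mol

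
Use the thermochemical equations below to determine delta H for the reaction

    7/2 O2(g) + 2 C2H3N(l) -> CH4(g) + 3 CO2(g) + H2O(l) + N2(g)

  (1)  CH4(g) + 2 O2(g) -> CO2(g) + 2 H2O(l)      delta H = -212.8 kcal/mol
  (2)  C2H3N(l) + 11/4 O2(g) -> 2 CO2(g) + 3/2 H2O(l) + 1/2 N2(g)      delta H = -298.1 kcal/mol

(1) reversed (CH4(g) must end up as a product): +212.8 kcal/mol
(2) × 2 (×2 to match 2 C2H3N(l) in the target): (2)·(-298.1) = -596.2 kcal/mol
Summing the manipulated equations, delta H = (-1)·(-212.8) + (2)·(-298.1) = -383.4 kcal/mol

delta H = -383.4 kcal/mol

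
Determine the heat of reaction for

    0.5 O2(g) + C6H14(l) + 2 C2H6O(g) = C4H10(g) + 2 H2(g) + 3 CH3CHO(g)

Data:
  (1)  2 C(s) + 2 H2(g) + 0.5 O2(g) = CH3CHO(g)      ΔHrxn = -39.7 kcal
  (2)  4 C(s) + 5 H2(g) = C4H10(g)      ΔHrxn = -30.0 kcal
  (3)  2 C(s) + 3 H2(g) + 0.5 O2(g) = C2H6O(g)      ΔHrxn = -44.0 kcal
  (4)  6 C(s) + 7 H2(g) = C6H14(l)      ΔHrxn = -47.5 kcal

ΔHrxn = -13.6 kcal

(1) × 3 (scale by 3 for the 3 CH3CHO(g)): (3)·(-39.7) = -119.1 kcal
(2) as written (C4H10(g) already on the product side): -30.0 kcal
(3) reversed and × 2 (C2H6O(g) must end up as a reactant; ×2 to match 2 C2H6O(g) in the target): (-2)·(-44.0) = +88.0 kcal
(4) reversed (C6H14(l) must end up as a reactant): +47.5 kcal
Summing the manipulated equations, ΔHrxn = (-119.1) + (-30.0) + (+88.0) + (+47.5) = -13.6 kcal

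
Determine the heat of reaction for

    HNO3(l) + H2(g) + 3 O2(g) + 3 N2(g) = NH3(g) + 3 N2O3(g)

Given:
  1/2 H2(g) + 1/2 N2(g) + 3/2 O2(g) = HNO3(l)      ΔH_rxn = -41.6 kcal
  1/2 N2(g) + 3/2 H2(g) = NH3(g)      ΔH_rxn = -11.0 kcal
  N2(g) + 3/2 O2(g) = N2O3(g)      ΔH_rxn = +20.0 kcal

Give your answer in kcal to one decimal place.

ΔH_rxn = 90.6 kcal

equation 1 reversed (reverse to put HNO3(l) on the reactant side): +41.6 kcal
equation 2 as written (NH3(g) already on the product side): -11.0 kcal
equation 3 × 3 (×3 to match 3 N2O3(g) in the target): (3)·(+20.0) = +60.0 kcal
Combining the equations, ΔH_rxn = (-1)·(-41.6) + (1)·(-11.0) + (3)·(+20.0) = 90.6 kcal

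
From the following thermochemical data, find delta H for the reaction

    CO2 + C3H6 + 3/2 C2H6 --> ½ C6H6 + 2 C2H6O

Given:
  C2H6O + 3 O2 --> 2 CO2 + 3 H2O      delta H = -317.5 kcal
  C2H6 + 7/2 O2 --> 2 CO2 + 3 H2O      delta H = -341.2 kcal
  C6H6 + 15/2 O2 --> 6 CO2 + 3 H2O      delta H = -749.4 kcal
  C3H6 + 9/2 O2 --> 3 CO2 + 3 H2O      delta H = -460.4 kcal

delta H = 37.5 kcal

equation 1 reversed and × 2 (C2H6O must end up as a product; scale by 2 for the 2 C2H6O): (-2)·(-317.5) = +635.0 kcal
equation 2 × 3/2 (scale by 3/2 for the 3/2 C2H6): (3/2)·(-341.2) = -511.8 kcal
equation 3 reversed and × 1/2 (C6H6 must end up as a product; ×1/2 to match 1/2 C6H6 in the target): (-1/2)·(-749.4) = +374.7 kcal
equation 4 as written (C3H6 already on the reactant side): -460.4 kcal
By Hess's law, delta H = (-2)·(-317.5) + (3/2)·(-341.2) + (-1/2)·(-749.4) + (1)·(-460.4) = 37.5 kcal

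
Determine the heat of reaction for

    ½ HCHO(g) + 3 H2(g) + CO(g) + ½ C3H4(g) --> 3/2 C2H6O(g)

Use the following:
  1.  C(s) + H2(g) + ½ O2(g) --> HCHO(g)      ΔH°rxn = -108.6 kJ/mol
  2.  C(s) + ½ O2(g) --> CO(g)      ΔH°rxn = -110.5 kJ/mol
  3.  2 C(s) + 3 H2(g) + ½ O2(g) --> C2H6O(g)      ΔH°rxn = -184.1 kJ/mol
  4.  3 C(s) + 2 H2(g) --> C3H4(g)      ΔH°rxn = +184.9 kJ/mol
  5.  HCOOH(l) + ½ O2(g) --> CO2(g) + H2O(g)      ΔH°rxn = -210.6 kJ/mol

eq. 1 reversed and × 1/2: (-1/2)·(-108.6) = +54.3 kJ/mol
eq. 2 reversed: +110.5 kJ/mol
eq. 3 × 3/2: (3/2)·(-184.1) = -276.15 kJ/mol
eq. 4 reversed and × 1/2: (-1/2)·(+184.9) = -92.45 kJ/mol
eq. 5: not needed.
ΔH°rxn = (+54.3) + (+110.5) + (-276.15) + (-92.45) = -203.8 kJ/mol

ΔH°rxn = -203.8 kJ/mol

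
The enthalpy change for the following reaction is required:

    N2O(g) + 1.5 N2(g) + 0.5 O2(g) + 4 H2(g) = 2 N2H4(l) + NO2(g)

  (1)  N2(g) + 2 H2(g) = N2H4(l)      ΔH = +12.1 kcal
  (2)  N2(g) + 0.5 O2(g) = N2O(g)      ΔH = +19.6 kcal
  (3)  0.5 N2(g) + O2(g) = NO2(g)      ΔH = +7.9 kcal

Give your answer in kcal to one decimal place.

ΔH = 12.5 kcal

(1) × 2 (×2 to match 2 N2H4(l) in the target): (2)·(+12.1) = +24.2 kcal
(2) reversed (reverse to put N2O(g) on the reactant side): -19.6 kcal
(3) as written (NO2(g) already on the product side): +7.9 kcal
ΔH = (+24.2) + (-19.6) + (+7.9) = 12.5 kcal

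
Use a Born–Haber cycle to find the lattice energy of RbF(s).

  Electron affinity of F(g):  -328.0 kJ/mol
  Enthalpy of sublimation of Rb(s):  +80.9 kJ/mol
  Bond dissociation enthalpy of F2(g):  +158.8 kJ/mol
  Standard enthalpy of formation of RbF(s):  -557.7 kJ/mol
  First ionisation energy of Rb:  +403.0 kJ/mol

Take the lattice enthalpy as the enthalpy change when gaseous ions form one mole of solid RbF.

U = -793.0 kJ/mol

ΔHf° = 1·ΔHsub + 1·(ΣIE) + 1/2·D(F2) + 1·EA + U
-557.7 = 1·(+80.9) + 1·(+403.0) + 1/2·(+158.8) + 1·(-328.0) + U
U = -557.7 − (+235.3) = -793.0 kJ/mol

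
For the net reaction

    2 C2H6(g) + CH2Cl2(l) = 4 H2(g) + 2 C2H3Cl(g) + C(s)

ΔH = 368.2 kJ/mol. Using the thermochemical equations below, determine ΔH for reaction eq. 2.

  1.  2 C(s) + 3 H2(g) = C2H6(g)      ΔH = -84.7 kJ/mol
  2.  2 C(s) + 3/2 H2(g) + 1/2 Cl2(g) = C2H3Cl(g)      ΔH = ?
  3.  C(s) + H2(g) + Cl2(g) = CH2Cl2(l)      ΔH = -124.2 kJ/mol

ΔH = 37.3 kJ/mol

eq. 1 reversed and × 2: (-2)·(-84.7) = +169.4 kJ/mol
eq. 2 × 2: contributes 2·x
eq. 3 reversed: +124.2 kJ/mol
+368.2 = (+169.4) + (+124.2) + 2·x
x = (+368.2 − (+293.6)) / (2) = 37.3 kJ/mol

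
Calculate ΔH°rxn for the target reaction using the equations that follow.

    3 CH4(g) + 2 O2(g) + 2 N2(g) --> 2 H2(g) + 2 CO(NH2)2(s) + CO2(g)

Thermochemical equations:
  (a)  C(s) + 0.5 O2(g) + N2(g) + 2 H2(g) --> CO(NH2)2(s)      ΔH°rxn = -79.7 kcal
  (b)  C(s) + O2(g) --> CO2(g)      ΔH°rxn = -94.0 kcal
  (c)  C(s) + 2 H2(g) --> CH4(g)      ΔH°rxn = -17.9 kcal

ΔH°rxn = -199.7 kcal

(a) × 2: (2)·(-79.7) = -159.4 kcal
(b) as written: -94.0 kcal
(c) reversed and × 3: (-3)·(-17.9) = +53.7 kcal
Summing the manipulated equations, ΔH°rxn = (2)·(-79.7) + (1)·(-94.0) + (-3)·(-17.9) = -199.7 kcal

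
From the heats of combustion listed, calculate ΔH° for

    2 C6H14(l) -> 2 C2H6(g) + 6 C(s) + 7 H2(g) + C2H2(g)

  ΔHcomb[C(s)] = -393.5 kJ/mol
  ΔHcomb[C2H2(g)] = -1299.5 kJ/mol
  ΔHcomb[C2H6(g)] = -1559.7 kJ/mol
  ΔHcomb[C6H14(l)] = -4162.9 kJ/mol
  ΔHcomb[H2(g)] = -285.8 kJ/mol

With combustion enthalpies, reactants minus products:
= [2·(-4162.9)] − [2·(-1559.7) + 6·(-393.5) + 7·(-285.8) + 1·(-1299.5)]
= 454.7 kJ/mol

ΔH° = 454.7 kJ/mol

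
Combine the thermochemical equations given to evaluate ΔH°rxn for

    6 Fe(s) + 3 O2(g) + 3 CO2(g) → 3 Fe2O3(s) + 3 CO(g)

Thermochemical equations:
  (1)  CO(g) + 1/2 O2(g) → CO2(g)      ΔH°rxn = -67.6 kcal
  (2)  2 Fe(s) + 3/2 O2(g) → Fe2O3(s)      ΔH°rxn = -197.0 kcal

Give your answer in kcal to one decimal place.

(1) reversed and × 3: (-3)·(-67.6) = +202.8 kcal
(2) × 3: (3)·(-197.0) = -591.0 kcal
By Hess's law, ΔH°rxn = (+202.8) + (-591.0) = -388.2 kcal

ΔH°rxn = -388.2 kcal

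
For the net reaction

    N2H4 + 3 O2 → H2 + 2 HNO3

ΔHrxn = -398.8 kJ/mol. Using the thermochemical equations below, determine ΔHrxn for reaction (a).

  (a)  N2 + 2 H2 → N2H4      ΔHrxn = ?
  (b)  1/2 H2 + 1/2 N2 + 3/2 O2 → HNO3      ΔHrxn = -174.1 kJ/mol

(a) reversed (reverse to put N2H4 on the reactant side): contributes −x
(b) × 2 (scale by 2 for the 2 HNO3): (2)·(-174.1) = -348.2 kJ/mol
-398.8 = (-348.2) − x
x = (-398.8 − (-348.2)) / (-1) = 50.6 kJ/mol

ΔHrxn = 50.6 kJ/mol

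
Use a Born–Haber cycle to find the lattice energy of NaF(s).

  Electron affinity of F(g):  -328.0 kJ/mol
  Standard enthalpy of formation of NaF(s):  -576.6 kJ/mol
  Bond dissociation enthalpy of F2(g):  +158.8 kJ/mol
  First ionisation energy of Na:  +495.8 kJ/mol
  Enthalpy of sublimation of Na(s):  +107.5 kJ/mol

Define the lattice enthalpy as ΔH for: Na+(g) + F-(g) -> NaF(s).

U = -931.3 kJ/mol

ΔHf° = 1·ΔHsub + 1·(ΣIE) + 1/2·D(F2) + 1·EA + U
-576.6 = 1·(+107.5) + 1·(+495.8) + 1/2·(+158.8) + 1·(-328.0) + U
U = -576.6 − (+354.7) = -931.3 kJ/mol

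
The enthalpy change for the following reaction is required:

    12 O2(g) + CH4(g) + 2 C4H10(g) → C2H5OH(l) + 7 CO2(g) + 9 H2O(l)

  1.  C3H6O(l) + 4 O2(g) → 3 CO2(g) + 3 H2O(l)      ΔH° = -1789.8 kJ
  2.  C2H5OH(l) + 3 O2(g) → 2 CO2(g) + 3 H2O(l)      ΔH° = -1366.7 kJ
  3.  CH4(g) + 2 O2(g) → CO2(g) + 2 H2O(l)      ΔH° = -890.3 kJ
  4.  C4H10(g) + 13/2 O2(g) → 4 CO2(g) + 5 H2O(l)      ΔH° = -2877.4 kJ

ΔH° = -5278.4 kJ

eq. 1: not needed (C3H6O(l) appears nowhere else).
eq. 2 reversed (C2H5OH(l) must end up as a product): +1366.7 kJ
eq. 3 as written (CH4(g) already on the reactant side): -890.3 kJ
eq. 4 × 2 (scale by 2 for the 2 C4H10(g)): (2)·(-2877.4) = -5754.8 kJ
By Hess's law, ΔH° = (-1)·(-1366.7) + (1)·(-890.3) + (2)·(-2877.4) = -5278.4 kJ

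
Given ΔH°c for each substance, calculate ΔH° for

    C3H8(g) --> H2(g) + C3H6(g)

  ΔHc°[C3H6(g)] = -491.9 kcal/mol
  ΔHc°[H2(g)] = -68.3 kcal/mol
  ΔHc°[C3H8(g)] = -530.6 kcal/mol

ΔH° = 29.6 kcal/mol

Using ΔH = Σ nΔHc°(reactants) − Σ nΔHc°(products):
= [1·(-530.6)] − [1·(-68.3) + 1·(-491.9)]
= 29.6 kcal/mol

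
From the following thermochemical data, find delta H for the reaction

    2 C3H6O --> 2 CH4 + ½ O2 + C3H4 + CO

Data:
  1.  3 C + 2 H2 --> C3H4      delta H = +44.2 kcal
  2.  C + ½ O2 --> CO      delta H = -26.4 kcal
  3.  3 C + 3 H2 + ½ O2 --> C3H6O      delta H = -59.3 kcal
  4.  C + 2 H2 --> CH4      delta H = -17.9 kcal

eq. 1 as written (C3H4 already on the product side): +44.2 kcal
eq. 2 as written (CO already on the product side): -26.4 kcal
eq. 3 reversed and × 2 (reverse to put C3H6O on the reactant side; scale by 2 for the 2 C3H6O): (-2)·(-59.3) = +118.6 kcal
eq. 4 × 2 (scale by 2 for the 2 CH4): (2)·(-17.9) = -35.8 kcal
Summing the manipulated equations, delta H = (+44.2) + (-26.4) + (+118.6) + (-35.8) = 100.6 kcal

delta H = 100.6 kcal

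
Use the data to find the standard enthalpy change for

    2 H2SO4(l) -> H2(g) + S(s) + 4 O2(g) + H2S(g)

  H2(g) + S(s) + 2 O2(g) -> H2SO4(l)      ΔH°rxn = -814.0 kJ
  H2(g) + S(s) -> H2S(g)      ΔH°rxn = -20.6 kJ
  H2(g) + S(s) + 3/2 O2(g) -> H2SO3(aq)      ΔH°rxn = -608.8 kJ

ΔH°rxn = 1607.4 kJ

equation 1 reversed and × 2 (reverse to put H2SO4(l) on the reactant side; ×2 to match 2 H2SO4(l) in the target): (-2)·(-814.0) = +1628.0 kJ
equation 2 as written (H2S(g) already on the product side): -20.6 kJ
equation 3: not needed (H2SO3(aq) appears nowhere else).
Combining the equations, ΔH°rxn = (+1628.0) + (-20.6) = 1607.4 kJ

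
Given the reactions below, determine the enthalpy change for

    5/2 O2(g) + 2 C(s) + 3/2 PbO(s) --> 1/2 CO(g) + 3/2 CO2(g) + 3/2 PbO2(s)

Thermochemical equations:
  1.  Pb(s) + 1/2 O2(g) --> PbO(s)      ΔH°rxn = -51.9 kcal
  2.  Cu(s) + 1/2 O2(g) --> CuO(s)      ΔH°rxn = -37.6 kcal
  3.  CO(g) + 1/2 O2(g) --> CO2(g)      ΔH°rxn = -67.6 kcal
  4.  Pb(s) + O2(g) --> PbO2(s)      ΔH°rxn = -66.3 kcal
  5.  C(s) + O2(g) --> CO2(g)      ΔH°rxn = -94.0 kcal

ΔH°rxn = -175.8 kcal

eq. 1 reversed and × 3/2: (-3/2)·(-51.9) = +77.85 kcal
eq. 2: not needed.
eq. 3 reversed and × 1/2: (-1/2)·(-67.6) = +33.8 kcal
eq. 4 × 3/2: (3/2)·(-66.3) = -99.45 kcal
eq. 5 × 2: (2)·(-94.0) = -188.0 kcal
Summing the manipulated equations, ΔH°rxn = (-3/2)·(-51.9) + (-1/2)·(-67.6) + (3/2)·(-66.3) + (2)·(-94.0) = -175.8 kcal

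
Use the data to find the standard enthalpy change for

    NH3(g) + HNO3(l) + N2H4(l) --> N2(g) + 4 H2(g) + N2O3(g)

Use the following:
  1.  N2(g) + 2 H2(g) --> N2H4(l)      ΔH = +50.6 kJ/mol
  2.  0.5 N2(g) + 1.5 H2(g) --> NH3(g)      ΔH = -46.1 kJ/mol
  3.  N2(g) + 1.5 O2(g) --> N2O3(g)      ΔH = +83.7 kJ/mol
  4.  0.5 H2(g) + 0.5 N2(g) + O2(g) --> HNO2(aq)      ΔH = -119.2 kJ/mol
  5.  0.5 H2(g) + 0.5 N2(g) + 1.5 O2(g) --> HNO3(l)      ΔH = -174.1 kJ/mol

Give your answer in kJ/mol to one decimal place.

ΔH = 253.3 kJ/mol

eq. 1 reversed (N2H4(l) must end up as a reactant): -50.6 kJ/mol
eq. 2 reversed (NH3(g) must end up as a reactant): +46.1 kJ/mol
eq. 3 as written (N2O3(g) already on the product side): +83.7 kJ/mol
eq. 4: not needed (HNO2(aq) appears nowhere else).
eq. 5 reversed (HNO3(l) must end up as a reactant): +174.1 kJ/mol
ΔH = (-1)·(+50.6) + (-1)·(-46.1) + (1)·(+83.7) + (-1)·(-174.1) = 253.3 kJ/mol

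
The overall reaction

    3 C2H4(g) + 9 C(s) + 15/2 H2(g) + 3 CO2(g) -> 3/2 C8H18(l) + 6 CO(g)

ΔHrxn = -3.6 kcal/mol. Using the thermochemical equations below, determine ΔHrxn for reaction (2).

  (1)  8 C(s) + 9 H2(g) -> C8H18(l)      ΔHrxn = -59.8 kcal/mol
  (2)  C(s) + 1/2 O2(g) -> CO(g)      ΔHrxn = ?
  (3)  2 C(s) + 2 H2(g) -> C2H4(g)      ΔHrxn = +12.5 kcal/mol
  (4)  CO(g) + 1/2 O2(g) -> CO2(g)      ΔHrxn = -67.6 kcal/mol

ΔHrxn = -26.4 kcal/mol

(1) × 3/2 (scale by 3/2 for the 3/2 C8H18(l)): (3/2)·(-59.8) = -89.7 kcal/mol
(2) × 3: contributes 3·x
(3) reversed and × 3 (reverse to put C2H4(g) on the reactant side; scale by 3 for the 3 C2H4(g)): (-3)·(+12.5) = -37.5 kcal/mol
(4) reversed and × 3 (CO2(g) must end up as a reactant; ×3 to match 3 CO2(g) in the target): (-3)·(-67.6) = +202.8 kcal/mol
-3.6 = (-89.7) + (-37.5) + (+202.8) + 3·x
x = (-3.6 − (+75.6)) / (3) = -26.4 kcal/mol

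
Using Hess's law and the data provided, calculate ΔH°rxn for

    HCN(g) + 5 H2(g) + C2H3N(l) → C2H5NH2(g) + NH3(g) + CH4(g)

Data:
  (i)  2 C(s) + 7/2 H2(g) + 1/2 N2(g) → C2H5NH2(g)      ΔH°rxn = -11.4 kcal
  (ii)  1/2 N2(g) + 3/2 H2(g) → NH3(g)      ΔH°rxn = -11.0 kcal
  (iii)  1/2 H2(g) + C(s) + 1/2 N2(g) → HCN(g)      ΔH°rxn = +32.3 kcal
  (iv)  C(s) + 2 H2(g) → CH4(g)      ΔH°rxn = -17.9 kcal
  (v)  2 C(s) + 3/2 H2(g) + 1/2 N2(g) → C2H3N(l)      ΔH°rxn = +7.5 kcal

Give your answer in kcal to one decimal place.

ΔH°rxn = -80.1 kcal

(i) as written (C2H5NH2(g) already on the product side): -11.4 kcal
(ii) as written (NH3(g) already on the product side): -11.0 kcal
(iii) reversed (reverse to put HCN(g) on the reactant side): -32.3 kcal
(iv) as written (CH4(g) already on the product side): -17.9 kcal
(v) reversed (C2H3N(l) must end up as a reactant): -7.5 kcal
By Hess's law, ΔH°rxn = (-11.4) + (-11.0) + (-32.3) + (-17.9) + (-7.5) = -80.1 kcal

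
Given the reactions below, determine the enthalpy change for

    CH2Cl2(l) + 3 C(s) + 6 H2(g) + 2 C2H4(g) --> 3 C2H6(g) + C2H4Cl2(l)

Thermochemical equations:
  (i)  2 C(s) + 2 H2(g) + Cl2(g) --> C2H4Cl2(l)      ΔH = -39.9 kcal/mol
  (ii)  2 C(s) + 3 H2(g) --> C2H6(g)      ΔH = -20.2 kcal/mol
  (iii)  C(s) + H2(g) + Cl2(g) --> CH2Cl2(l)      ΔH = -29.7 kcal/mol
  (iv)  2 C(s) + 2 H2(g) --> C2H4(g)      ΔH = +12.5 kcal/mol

(i) as written: -39.9 kcal/mol
(ii) × 3: (3)·(-20.2) = -60.6 kcal/mol
(iii) reversed: +29.7 kcal/mol
(iv) reversed and × 2: (-2)·(+12.5) = -25.0 kcal/mol
ΔH = (-39.9) + (-60.6) + (+29.7) + (-25.0) = -95.8 kcal/mol

ΔH = -95.8 kcal/mol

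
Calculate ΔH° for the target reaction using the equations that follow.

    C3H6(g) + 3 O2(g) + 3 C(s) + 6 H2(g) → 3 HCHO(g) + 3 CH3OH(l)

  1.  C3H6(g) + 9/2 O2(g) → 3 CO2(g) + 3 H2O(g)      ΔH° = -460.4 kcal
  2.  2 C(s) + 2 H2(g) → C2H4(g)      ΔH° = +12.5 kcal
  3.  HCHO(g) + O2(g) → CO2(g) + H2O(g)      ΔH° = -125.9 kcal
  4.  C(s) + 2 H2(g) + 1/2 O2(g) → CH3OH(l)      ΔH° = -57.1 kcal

ΔH° = -254.0 kcal

eq. 1 as written (C3H6(g) already on the reactant side): -460.4 kcal
eq. 2: not needed (C2H4(g) appears nowhere else).
eq. 3 reversed and × 3 (reverse to put HCHO(g) on the product side; scale by 3 for the 3 HCHO(g)): (-3)·(-125.9) = +377.7 kcal
eq. 4 × 3 (scale by 3 for the 3 CH3OH(l)): (3)·(-57.1) = -171.3 kcal
ΔH° = (-460.4) + (+377.7) + (-171.3) = -254.0 kcal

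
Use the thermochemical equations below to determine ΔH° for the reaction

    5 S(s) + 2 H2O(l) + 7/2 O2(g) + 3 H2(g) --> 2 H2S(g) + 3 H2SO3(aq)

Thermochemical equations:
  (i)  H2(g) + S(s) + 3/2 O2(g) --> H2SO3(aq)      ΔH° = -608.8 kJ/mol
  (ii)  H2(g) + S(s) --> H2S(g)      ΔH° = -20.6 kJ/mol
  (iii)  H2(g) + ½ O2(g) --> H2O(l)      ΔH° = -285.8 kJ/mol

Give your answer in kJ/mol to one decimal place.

(i) × 3 (scale by 3 for the 3 H2SO3(aq)): (3)·(-608.8) = -1826.4 kJ/mol
(ii) × 2 (×2 to match 2 H2S(g) in the target): (2)·(-20.6) = -41.2 kJ/mol
(iii) reversed and × 2 (H2O(l) must end up as a reactant; ×2 to match 2 H2O(l) in the target): (-2)·(-285.8) = +571.6 kJ/mol
ΔH° = (-1826.4) + (-41.2) + (+571.6) = -1296.0 kJ/mol

ΔH° = -1296.0 kJ/mol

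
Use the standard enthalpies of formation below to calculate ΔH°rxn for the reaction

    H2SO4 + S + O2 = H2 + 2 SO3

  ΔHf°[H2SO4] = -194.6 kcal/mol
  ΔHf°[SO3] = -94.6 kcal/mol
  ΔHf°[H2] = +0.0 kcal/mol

ΔH°rxn = 5.4 kcal/mol

Products: 1·(+0.0) + 2·(-94.6) = -189.2
Reactants: 1·(-194.6) + 1·(+0.0) + 1·(+0.0) = -194.6
ΔH°rxn = (-189.2) − (-194.6) = 5.4 kcal/mol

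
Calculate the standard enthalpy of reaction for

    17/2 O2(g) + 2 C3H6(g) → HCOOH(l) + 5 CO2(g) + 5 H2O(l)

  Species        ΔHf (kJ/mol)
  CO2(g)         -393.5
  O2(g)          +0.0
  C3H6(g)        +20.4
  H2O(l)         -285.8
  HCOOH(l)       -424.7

ΔHrxn = -3862.0 kJ/mol

Products: 1·(-424.7) + 5·(-393.5) + 5·(-285.8) = -3821.2
Reactants: 17/2·(+0.0) + 2·(+20.4) = +40.8
ΔHrxn = (-3821.2) − (+40.8) = -3862.0 kJ/mol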